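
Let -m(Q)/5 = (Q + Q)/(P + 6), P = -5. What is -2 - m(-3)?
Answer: -32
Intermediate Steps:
m(Q) = -10*Q (m(Q) = -5*(Q + Q)/(-5 + 6) = -5*2*Q/1 = -5*2*Q = -10*Q)
-2 - m(-3) = -2 - (-10)*(-3) = -2 - 1*30 = -2 - 30 = -32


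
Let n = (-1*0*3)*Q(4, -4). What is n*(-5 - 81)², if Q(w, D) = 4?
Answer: 0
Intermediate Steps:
n = 0 (n = (-1*0*3)*4 = (0*3)*4 = 0*4 = 0)
n*(-5 - 81)² = 0*(-5 - 81)² = 0*(-86)² = 0*7396 = 0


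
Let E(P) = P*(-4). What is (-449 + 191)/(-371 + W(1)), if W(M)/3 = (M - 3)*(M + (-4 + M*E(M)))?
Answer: 258/329 ≈ 0.78419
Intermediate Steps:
E(P) = -4*P
W(M) = 3*(-3 + M)*(-4 + M - 4*M**2) (W(M) = 3*((M - 3)*(M + (-4 + M*(-4*M)))) = 3*((-3 + M)*(M + (-4 - 4*M**2))) = 3*((-3 + M)*(-4 + M - 4*M**2)) = 3*(-3 + M)*(-4 + M - 4*M**2))
(-449 + 191)/(-371 + W(1)) = (-449 + 191)/(-371 + (36 - 21*1 - 12*1**3 + 39*1**2)) = -258/(-371 + (36 - 21 - 12*1 + 39*1)) = -258/(-371 + (36 - 21 - 12 + 39)) = -258/(-371 + 42) = -258/(-329) = -258*(-1/329) = 258/329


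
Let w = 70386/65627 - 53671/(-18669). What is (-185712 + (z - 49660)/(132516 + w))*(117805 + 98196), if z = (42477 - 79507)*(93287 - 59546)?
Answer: -6843657745930894151064678/162362175697859 ≈ -4.2151e+10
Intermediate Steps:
z = -1249429230 (z = -37030*33741 = -1249429230)
w = 4836302951/1225190463 (w = 70386*(1/65627) - 53671*(-1/18669) = 70386/65627 + 53671/18669 = 4836302951/1225190463 ≈ 3.9474)
(-185712 + (z - 49660)/(132516 + w))*(117805 + 98196) = (-185712 + (-1249429230 - 49660)/(132516 + 4836302951/1225190463))*(117805 + 98196) = (-185712 - 1249478890/162362175697859/1225190463)*216001 = (-185712 - 1249478890*1225190463/162362175697859)*216001 = (-185712 - 1530849619747826070/162362175697859)*216001 = -31683453992948616678/162362175697859*216001 = -6843657745930894151064678/162362175697859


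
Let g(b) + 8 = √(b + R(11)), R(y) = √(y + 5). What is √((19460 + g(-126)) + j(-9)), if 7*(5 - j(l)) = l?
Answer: √(953456 + 49*I*√122)/7 ≈ 139.49 + 0.039591*I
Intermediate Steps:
R(y) = √(5 + y)
j(l) = 5 - l/7
g(b) = -8 + √(4 + b) (g(b) = -8 + √(b + √(5 + 11)) = -8 + √(b + √16) = -8 + √(b + 4) = -8 + √(4 + b))
√((19460 + g(-126)) + j(-9)) = √((19460 + (-8 + √(4 - 126))) + (5 - ⅐*(-9))) = √((19460 + (-8 + √(-122))) + (5 + 9/7)) = √((19460 + (-8 + I*√122)) + 44/7) = √((19452 + I*√122) + 44/7) = √(136208/7 + I*√122)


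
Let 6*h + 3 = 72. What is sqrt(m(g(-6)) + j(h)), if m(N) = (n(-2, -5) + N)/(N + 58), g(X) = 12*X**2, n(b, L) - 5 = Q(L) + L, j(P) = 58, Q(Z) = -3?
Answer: sqrt(288490)/70 ≈ 7.6730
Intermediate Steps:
h = 23/2 (h = -1/2 + (1/6)*72 = -1/2 + 12 = 23/2 ≈ 11.500)
n(b, L) = 2 + L (n(b, L) = 5 + (-3 + L) = 2 + L)
m(N) = (-3 + N)/(58 + N) (m(N) = ((2 - 5) + N)/(N + 58) = (-3 + N)/(58 + N))
sqrt(m(g(-6)) + j(h)) = sqrt((-3 + 12*(-6)**2)/(58 + 12*(-6)**2) + 58) = sqrt((-3 + 12*36)/(58 + 12*36) + 58) = sqrt((-3 + 432)/(58 + 432) + 58) = sqrt(429/490 + 58) = sqrt(28849/490) = sqrt(288490)/70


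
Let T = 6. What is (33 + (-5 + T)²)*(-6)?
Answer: -204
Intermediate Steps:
(33 + (-5 + T)²)*(-6) = (33 + (-5 + 6)²)*(-6) = (33 + 1²)*(-6) = (33 + 1)*(-6) = 34*(-6) = -204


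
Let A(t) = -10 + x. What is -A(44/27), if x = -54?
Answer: 64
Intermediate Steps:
A(t) = -64 (A(t) = -10 - 54 = -64)
-A(44/27) = -1*(-64) = 64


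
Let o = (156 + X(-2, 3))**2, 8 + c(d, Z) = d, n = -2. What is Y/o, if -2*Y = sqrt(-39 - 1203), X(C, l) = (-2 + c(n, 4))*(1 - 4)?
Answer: -I*sqrt(138)/24576 ≈ -0.000478*I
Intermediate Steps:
c(d, Z) = -8 + d
X(C, l) = 36 (X(C, l) = (-2 + (-8 - 2))*(1 - 4) = (-2 - 10)*(-3) = -12*(-3) = 36)
Y = -3*I*sqrt(138)/2 (Y = -sqrt(-39 - 1203)/2 = -3*I*sqrt(138)/2 ≈ -17.621*I)
o = 36864 (o = (156 + 36)**2 = 192**2 = 36864)
Y/o = -3*I*sqrt(138)/2/36864 = -3*I*sqrt(138)/2*(1/36864) = -I*sqrt(138)/24576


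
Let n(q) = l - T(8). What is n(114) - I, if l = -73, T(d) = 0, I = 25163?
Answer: -25236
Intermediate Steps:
n(q) = -73 (n(q) = -73 - 1*0 = -73 + 0 = -73)
n(114) - I = -73 - 1*25163 = -73 - 25163 = -25236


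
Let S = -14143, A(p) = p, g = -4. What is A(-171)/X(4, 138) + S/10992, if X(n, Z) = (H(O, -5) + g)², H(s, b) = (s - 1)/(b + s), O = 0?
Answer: -2741917/208848 ≈ -13.129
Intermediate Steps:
H(s, b) = (-1 + s)/(b + s)
X(n, Z) = 361/25 (X(n, Z) = ((-1 + 0)/(-5 + 0) - 4)² = (-1/(-5) - 4)² = (-⅕*(-1) - 4)² = (⅕ - 4)² = (-19/5)² = 361/25)
A(-171)/X(4, 138) + S/10992 = -171/361/25 - 14143/10992 = -171*25/361 - 14143*1/10992 = -225/19 - 14143/10992 = -2741917/208848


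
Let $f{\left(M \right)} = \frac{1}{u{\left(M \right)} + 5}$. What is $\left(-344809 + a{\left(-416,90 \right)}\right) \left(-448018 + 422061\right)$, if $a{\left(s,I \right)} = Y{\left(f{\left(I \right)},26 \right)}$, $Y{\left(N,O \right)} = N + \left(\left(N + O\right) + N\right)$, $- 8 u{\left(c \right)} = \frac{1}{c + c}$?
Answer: $\frac{64427571116629}{7199} \approx 8.9495 \cdot 10^{9}$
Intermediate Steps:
$u{\left(c \right)} = - \frac{1}{16 c}$ ($u{\left(c \right)} = - \frac{1}{8 \left(c + c\right)} = - \frac{1}{8 \cdot 2 c} = - \frac{\frac{1}{2} \frac{1}{c}}{8} = - \frac{1}{16 c}$)
$f{\left(M \right)} = \frac{1}{5 - \frac{1}{16 M}}$ ($f{\left(M \right)} = \frac{1}{- \frac{1}{16 M} + 5} = \frac{1}{5 - \frac{1}{16 M}}$)
$Y{\left(N,O \right)} = O + 3 N$ ($Y{\left(N,O \right)} = N + \left(O + 2 N\right) = O + 3 N$)
$a{\left(s,I \right)} = 26 + \frac{48 I}{-1 + 80 I}$ ($a{\left(s,I \right)} = 26 + 3 \frac{16 I}{-1 + 80 I} = 26 + \frac{48 I}{-1 + 80 I}$)
$\left(-344809 + a{\left(-416,90 \right)}\right) \left(-448018 + 422061\right) = \left(-344809 + \frac{2 \left(-13 + 1064 \cdot 90\right)}{-1 + 80 \cdot 90}\right) \left(-448018 + 422061\right) = \left(-344809 + \frac{2 \left(-13 + 95760\right)}{-1 + 7200}\right) \left(-25957\right) = \left(-344809 + 2 \cdot \frac{1}{7199} \cdot 95747\right) \left(-25957\right) = \left(-344809 + \frac{191494}{7199}\right) \left(-25957\right) = \left(- \frac{2482088497}{7199}\right) \left(-25957\right) = \frac{64427571116629}{7199}$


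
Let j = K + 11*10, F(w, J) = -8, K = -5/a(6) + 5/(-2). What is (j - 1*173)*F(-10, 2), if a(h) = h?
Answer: 1592/3 ≈ 530.67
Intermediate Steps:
K = -10/3 (K = -5/6 + 5/(-2) = -5*⅙ + 5*(-½) = -⅚ - 5/2 = -10/3 ≈ -3.3333)
j = 320/3 (j = -10/3 + 11*10 = -10/3 + 110 = 320/3 ≈ 106.67)
(j - 1*173)*F(-10, 2) = (320/3 - 1*173)*(-8) = (320/3 - 173)*(-8) = -199/3*(-8) = 1592/3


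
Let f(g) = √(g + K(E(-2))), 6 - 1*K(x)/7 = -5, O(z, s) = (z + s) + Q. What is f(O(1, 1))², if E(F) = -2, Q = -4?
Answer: 75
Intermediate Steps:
O(z, s) = -4 + s + z (O(z, s) = (z + s) - 4 = (s + z) - 4 = -4 + s + z)
K(x) = 77 (K(x) = 42 - 7*(-5) = 42 + 35 = 77)
f(g) = √(77 + g) (f(g) = √(g + 77) = √(77 + g))
f(O(1, 1))² = (√(77 + (-4 + 1 + 1)))² = (√(77 - 2))² = (√75)² = (5*√3)² = 75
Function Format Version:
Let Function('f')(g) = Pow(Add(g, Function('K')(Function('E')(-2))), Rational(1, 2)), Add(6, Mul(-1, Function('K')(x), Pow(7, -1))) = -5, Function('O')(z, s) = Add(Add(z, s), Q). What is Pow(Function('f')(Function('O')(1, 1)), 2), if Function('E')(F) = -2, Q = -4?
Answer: 75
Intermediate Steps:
Function('O')(z, s) = Add(-4, s, z) (Function('O')(z, s) = Add(Add(z, s), -4) = Add(Add(s, z), -4) = Add(-4, s, z))
Function('K')(x) = 77 (Function('K')(x) = Add(42, Mul(-7, -5)) = Add(42, 35) = 77)
Function('f')(g) = Pow(Add(77, g), Rational(1, 2)) (Function('f')(g) = Pow(Add(g, 77), Rational(1, 2)) = Pow(Add(77, g), Rational(1, 2)))
Pow(Function('f')(Function('O')(1, 1)), 2) = Pow(Pow(Add(77, Add(-4, 1, 1)), Rational(1, 2)), 2) = Pow(Pow(Add(77, -2), Rational(1, 2)), 2) = Pow(Pow(75, Rational(1, 2)), 2) = Pow(Mul(5, Pow(3, Rational(1, 2))), 2) = 75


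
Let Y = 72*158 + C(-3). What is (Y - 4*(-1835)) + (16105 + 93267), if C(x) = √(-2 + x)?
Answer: 128088 + I*√5 ≈ 1.2809e+5 + 2.2361*I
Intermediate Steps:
Y = 11376 + I*√5 (Y = 72*158 + √(-2 - 3) = 11376 + √(-5) = 11376 + I*√5 ≈ 11376.0 + 2.2361*I)
(Y - 4*(-1835)) + (16105 + 93267) = ((11376 + I*√5) - 4*(-1835)) + (16105 + 93267) = ((11376 + I*√5) + 7340) + 109372 = (18716 + I*√5) + 109372 = 128088 + I*√5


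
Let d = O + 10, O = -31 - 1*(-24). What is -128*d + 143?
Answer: -241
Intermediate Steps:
O = -7 (O = -31 + 24 = -7)
d = 3 (d = -7 + 10 = 3)
-128*d + 143 = -128*3 + 143 = -384 + 143 = -241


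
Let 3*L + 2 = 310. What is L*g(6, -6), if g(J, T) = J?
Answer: 616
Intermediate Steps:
L = 308/3 (L = -⅔ + (⅓)*310 = -⅔ + 310/3 = 308/3 ≈ 102.67)
L*g(6, -6) = (308/3)*6 = 616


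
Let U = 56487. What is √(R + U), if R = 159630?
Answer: 3*√24013 ≈ 464.88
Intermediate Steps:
√(R + U) = √(159630 + 56487) = √216117 = 3*√24013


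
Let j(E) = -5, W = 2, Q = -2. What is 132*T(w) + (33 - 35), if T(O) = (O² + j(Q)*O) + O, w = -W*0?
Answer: -2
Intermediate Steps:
w = 0 (w = -1*2*0 = -2*0 = 0)
T(O) = O² - 4*O (T(O) = (O² - 5*O) + O = O² - 4*O)
132*T(w) + (33 - 35) = 132*(0*(-4 + 0)) + (33 - 35) = 132*(0*(-4)) - 2 = 132*0 - 2 = 0 - 2 = -2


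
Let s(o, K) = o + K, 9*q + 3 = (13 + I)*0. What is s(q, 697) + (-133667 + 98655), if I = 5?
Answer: -102946/3 ≈ -34315.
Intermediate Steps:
q = -1/3 (q = -1/3 + ((13 + 5)*0)/9 = -1/3 + (18*0)/9 = -1/3 + (1/9)*0 = -1/3 + 0 = -1/3 ≈ -0.33333)
s(o, K) = K + o
s(q, 697) + (-133667 + 98655) = (697 - 1/3) + (-133667 + 98655) = 2090/3 - 35012 = -102946/3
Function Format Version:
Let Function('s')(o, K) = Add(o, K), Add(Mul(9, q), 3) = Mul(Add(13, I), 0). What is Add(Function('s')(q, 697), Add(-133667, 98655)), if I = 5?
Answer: Rational(-102946, 3) ≈ -34315.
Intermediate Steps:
q = Rational(-1, 3) (q = Add(Rational(-1, 3), Mul(Rational(1, 9), Mul(Add(13, 5), 0))) = Add(Rational(-1, 3), Mul(Rational(1, 9), Mul(18, 0))) = Add(Rational(-1, 3), Mul(Rational(1, 9), 0)) = Add(Rational(-1, 3), 0) = Rational(-1, 3) ≈ -0.33333)
Function('s')(o, K) = Add(K, o)
Add(Function('s')(q, 697), Add(-133667, 98655)) = Add(Add(697, Rational(-1, 3)), Add(-133667, 98655)) = Add(Rational(2090, 3), -35012) = Rational(-102946, 3)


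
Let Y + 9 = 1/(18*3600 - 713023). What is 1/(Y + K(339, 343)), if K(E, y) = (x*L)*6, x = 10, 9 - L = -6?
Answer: 648223/577566692 ≈ 0.0011223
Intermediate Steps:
L = 15 (L = 9 - 1*(-6) = 9 + 6 = 15)
K(E, y) = 900 (K(E, y) = (10*15)*6 = 150*6 = 900)
Y = -5834008/648223 (Y = -9 + 1/(18*3600 - 713023) = -9 + 1/(64800 - 713023) = -9 + 1/(-648223) = -9 - 1/648223 = -5834008/648223 ≈ -9.0000)
1/(Y + K(339, 343)) = 1/(-5834008/648223 + 900) = 1/(577566692/648223) = 648223/577566692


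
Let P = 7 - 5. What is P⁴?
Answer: 16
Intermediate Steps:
P = 2
P⁴ = 2⁴ = 16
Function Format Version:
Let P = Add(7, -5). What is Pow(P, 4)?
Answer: 16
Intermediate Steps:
P = 2
Pow(P, 4) = Pow(2, 4) = 16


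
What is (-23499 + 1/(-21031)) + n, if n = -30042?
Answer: -1126020772/21031 ≈ -53541.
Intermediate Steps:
(-23499 + 1/(-21031)) + n = (-23499 + 1/(-21031)) - 30042 = (-23499 - 1/21031) - 30042 = -494207470/21031 - 30042 = -1126020772/21031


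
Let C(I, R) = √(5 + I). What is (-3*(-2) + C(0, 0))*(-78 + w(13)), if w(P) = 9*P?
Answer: 234 + 39*√5 ≈ 321.21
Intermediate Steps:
(-3*(-2) + C(0, 0))*(-78 + w(13)) = (-3*(-2) + √(5 + 0))*(-78 + 9*13) = (6 + √5)*(-78 + 117) = (6 + √5)*39 = 234 + 39*√5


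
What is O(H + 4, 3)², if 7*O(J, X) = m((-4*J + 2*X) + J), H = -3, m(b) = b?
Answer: 9/49 ≈ 0.18367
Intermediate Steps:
O(J, X) = -3*J/7 + 2*X/7 (O(J, X) = ((-4*J + 2*X) + J)/7 = (-3*J + 2*X)/7 = -3*J/7 + 2*X/7)
O(H + 4, 3)² = (-3*(-3 + 4)/7 + (2/7)*3)² = (-3/7*1 + 6/7)² = (-3/7 + 6/7)² = (3/7)² = 9/49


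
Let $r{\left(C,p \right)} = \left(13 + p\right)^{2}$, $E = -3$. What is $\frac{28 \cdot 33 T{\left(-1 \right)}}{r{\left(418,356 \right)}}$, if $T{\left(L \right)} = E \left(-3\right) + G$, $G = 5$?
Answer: $\frac{4312}{45387} \approx 0.095005$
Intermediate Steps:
$T{\left(L \right)} = 14$ ($T{\left(L \right)} = \left(-3\right) \left(-3\right) + 5 = 9 + 5 = 14$)
$\frac{28 \cdot 33 T{\left(-1 \right)}}{r{\left(418,356 \right)}} = \frac{28 \cdot 33 \cdot 14}{\left(13 + 356\right)^{2}} = \frac{924 \cdot 14}{369^{2}} = \frac{12936}{136161} = 12936 \cdot \frac{1}{136161} = \frac{4312}{45387}$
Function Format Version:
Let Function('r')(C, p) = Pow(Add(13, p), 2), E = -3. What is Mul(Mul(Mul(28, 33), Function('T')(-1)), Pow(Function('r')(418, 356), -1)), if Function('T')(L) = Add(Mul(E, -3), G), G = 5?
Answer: Rational(4312, 45387) ≈ 0.095005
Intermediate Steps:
Function('T')(L) = 14 (Function('T')(L) = Add(Mul(-3, -3), 5) = Add(9, 5) = 14)
Mul(Mul(Mul(28, 33), Function('T')(-1)), Pow(Function('r')(418, 356), -1)) = Mul(Mul(Mul(28, 33), 14), Pow(Pow(Add(13, 356), 2), -1)) = Mul(Mul(924, 14), Pow(Pow(369, 2), -1)) = Mul(12936, Pow(136161, -1)) = Mul(12936, Rational(1, 136161)) = Rational(4312, 45387)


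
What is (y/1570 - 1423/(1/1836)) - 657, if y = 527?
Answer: -4102856923/1570 ≈ -2.6133e+6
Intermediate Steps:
(y/1570 - 1423/(1/1836)) - 657 = (527/1570 - 1423/(1/1836)) - 657 = (527*(1/1570) - 1423/1/1836) - 657 = (527/1570 - 1423*1836) - 657 = (527/1570 - 2612628) - 657 = -4101825433/1570 - 657 = -4102856923/1570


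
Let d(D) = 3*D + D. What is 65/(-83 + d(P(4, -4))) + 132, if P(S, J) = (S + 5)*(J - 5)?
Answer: 53659/407 ≈ 131.84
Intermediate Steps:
P(S, J) = (-5 + J)*(5 + S) (P(S, J) = (5 + S)*(-5 + J) = (-5 + J)*(5 + S))
d(D) = 4*D
65/(-83 + d(P(4, -4))) + 132 = 65/(-83 + 4*(-25 - 5*4 + 5*(-4) - 4*4)) + 132 = 65/(-83 + 4*(-25 - 20 - 20 - 16)) + 132 = 65/(-83 + 4*(-81)) + 132 = 65/(-83 - 324) + 132 = 65/(-407) + 132 = 65*(-1/407) + 132 = -65/407 + 132 = 53659/407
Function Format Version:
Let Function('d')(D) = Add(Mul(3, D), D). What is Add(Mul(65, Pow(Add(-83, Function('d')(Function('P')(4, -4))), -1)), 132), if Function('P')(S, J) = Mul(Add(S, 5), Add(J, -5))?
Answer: Rational(53659, 407) ≈ 131.84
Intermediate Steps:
Function('P')(S, J) = Mul(Add(-5, J), Add(5, S)) (Function('P')(S, J) = Mul(Add(5, S), Add(-5, J)) = Mul(Add(-5, J), Add(5, S)))
Function('d')(D) = Mul(4, D)
Add(Mul(65, Pow(Add(-83, Function('d')(Function('P')(4, -4))), -1)), 132) = Add(Mul(65, Pow(Add(-83, Mul(4, Add(-25, Mul(-5, 4), Mul(5, -4), Mul(-4, 4)))), -1)), 132) = Add(Mul(65, Pow(Add(-83, Mul(4, Add(-25, -20, -20, -16))), -1)), 132) = Add(Mul(65, Pow(Add(-83, Mul(4, -81)), -1)), 132) = Add(Mul(65, Pow(Add(-83, -324), -1)), 132) = Add(Mul(65, Pow(-407, -1)), 132) = Add(Mul(65, Rational(-1, 407)), 132) = Add(Rational(-65, 407), 132) = Rational(53659, 407)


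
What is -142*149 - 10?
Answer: -21168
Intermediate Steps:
-142*149 - 10 = -21158 - 10 = -21168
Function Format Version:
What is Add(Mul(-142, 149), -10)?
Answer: -21168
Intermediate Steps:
Add(Mul(-142, 149), -10) = Add(-21158, -10) = -21168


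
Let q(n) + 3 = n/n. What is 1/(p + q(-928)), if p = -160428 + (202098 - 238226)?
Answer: -1/196558 ≈ -5.0876e-6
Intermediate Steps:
q(n) = -2 (q(n) = -3 + n/n = -3 + 1 = -2)
p = -196556 (p = -160428 - 36128 = -196556)
1/(p + q(-928)) = 1/(-196556 - 2) = 1/(-196558) = -1/196558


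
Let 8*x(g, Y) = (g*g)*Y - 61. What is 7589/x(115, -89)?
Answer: -30356/588543 ≈ -0.051578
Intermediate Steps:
x(g, Y) = -61/8 + Y*g**2/8 (x(g, Y) = ((g*g)*Y - 61)/8 = (g**2*Y - 61)/8 = (Y*g**2 - 61)/8 = (-61 + Y*g**2)/8 = -61/8 + Y*g**2/8)
7589/x(115, -89) = 7589/(-61/8 + (1/8)*(-89)*115**2) = 7589/(-61/8 + (1/8)*(-89)*13225) = 7589/(-61/8 - 1177025/8) = 7589/(-588543/4) = 7589*(-4/588543) = -30356/588543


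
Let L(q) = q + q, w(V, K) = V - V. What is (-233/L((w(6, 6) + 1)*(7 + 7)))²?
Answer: 54289/784 ≈ 69.246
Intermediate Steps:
w(V, K) = 0
L(q) = 2*q
(-233/L((w(6, 6) + 1)*(7 + 7)))² = (-233*1/(2*(0 + 1)*(7 + 7)))² = (-233/(2*(1*14)))² = (-233/(2*14))² = (-233/28)² = 54289/784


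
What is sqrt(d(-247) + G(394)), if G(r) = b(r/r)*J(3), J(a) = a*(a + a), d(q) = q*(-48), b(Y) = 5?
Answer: sqrt(11946) ≈ 109.30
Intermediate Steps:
d(q) = -48*q
J(a) = 2*a**2 (J(a) = a*(2*a) = 2*a**2)
G(r) = 90 (G(r) = 5*(2*3**2) = 5*(2*9) = 5*18 = 90)
sqrt(d(-247) + G(394)) = sqrt(-48*(-247) + 90) = sqrt(11856 + 90) = sqrt(11946)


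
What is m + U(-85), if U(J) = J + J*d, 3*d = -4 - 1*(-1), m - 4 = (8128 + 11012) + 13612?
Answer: 32756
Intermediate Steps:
m = 32756 (m = 4 + ((8128 + 11012) + 13612) = 4 + (19140 + 13612) = 4 + 32752 = 32756)
d = -1 (d = (-4 - 1*(-1))/3 = (-4 + 1)/3 = (⅓)*(-3) = -1)
U(J) = 0 (U(J) = J + J*(-1) = J - J = 0)
m + U(-85) = 32756 + 0 = 32756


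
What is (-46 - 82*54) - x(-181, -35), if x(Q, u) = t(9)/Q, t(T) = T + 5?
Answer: -809780/181 ≈ -4473.9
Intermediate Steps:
t(T) = 5 + T
x(Q, u) = 14/Q (x(Q, u) = (5 + 9)/Q = 14/Q)
(-46 - 82*54) - x(-181, -35) = (-46 - 82*54) - 14/(-181) = (-46 - 4428) - 14*(-1)/181 = -4474 - 1*(-14/181) = -4474 + 14/181 = -809780/181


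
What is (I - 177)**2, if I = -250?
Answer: 182329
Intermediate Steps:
(I - 177)**2 = (-250 - 177)**2 = (-427)**2 = 182329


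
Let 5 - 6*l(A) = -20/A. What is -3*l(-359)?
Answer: -1775/718 ≈ -2.4721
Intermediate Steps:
l(A) = 5/6 + 10/(3*A) (l(A) = 5/6 - (-10)/(3*A) = 5/6 + 10/(3*A))
-3*l(-359) = -5*(4 - 359)/(2*(-359)) = -5*(-1)*(-355)/(2*359) = -3*1775/2154 = -1775/718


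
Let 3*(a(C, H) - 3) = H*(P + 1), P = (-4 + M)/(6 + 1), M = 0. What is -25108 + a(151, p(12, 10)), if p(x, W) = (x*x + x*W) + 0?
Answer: -175471/7 ≈ -25067.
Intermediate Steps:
P = -4/7 (P = (-4 + 0)/(6 + 1) = -4/7 ≈ -0.57143)
p(x, W) = x² + W*x (p(x, W) = (x² + W*x) + 0 = x² + W*x)
a(C, H) = 3 + H/7 (a(C, H) = 3 + (H*(-4/7 + 1))/3 = 3 + (H*(3/7))/3 = 3 + (3*H/7)/3 = 3 + H/7)
-25108 + a(151, p(12, 10)) = -25108 + (3 + (12*(10 + 12))/7) = -25108 + (3 + (12*22)/7) = -25108 + (3 + (⅐)*264) = -25108 + (3 + 264/7) = -25108 + 285/7 = -175471/7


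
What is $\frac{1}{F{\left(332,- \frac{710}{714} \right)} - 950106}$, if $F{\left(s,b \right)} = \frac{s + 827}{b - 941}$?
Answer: $- \frac{336292}{319513460715} \approx -1.0525 \cdot 10^{-6}$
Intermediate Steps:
$F{\left(s,b \right)} = \frac{827 + s}{-941 + b}$
$\frac{1}{F{\left(332,- \frac{710}{714} \right)} - 950106} = \frac{1}{\frac{827 + 332}{-941 - \frac{710}{714}} - 950106} = \frac{1}{\frac{1}{-941 - \frac{355}{357}} \cdot 1159 - 950106} = \frac{1}{\frac{1}{- \frac{336292}{357}} \cdot 1159 - 950106} = \frac{1}{\left(- \frac{357}{336292}\right) 1159 - 950106} = \frac{1}{- \frac{413763}{336292} - 950106} = \frac{1}{- \frac{319513460715}{336292}} = - \frac{336292}{319513460715}$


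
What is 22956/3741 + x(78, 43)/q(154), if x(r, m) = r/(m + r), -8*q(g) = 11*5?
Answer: 50145932/8298785 ≈ 6.0426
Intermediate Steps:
q(g) = -55/8 (q(g) = -11*5/8 = -1/8*55 = -55/8)
x(r, m) = r/(m + r)
22956/3741 + x(78, 43)/q(154) = 22956/3741 + (78/(43 + 78))/(-55/8) = 22956*(1/3741) + (78/121)*(-8/55) = 7652/1247 + (78*(1/121))*(-8/55) = 7652/1247 + (78/121)*(-8/55) = 7652/1247 - 624/6655 = 50145932/8298785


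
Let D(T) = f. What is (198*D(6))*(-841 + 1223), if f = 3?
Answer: 226908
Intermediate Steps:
D(T) = 3
(198*D(6))*(-841 + 1223) = (198*3)*(-841 + 1223) = 594*382 = 226908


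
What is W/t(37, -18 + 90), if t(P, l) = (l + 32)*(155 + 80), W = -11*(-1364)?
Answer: 3751/6110 ≈ 0.61391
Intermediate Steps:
W = 15004
t(P, l) = 7520 + 235*l (t(P, l) = (32 + l)*235 = 7520 + 235*l)
W/t(37, -18 + 90) = 15004/(7520 + 235*(-18 + 90)) = 15004/(7520 + 235*72) = 15004/(7520 + 16920) = 15004/24440 = 15004*(1/24440) = 3751/6110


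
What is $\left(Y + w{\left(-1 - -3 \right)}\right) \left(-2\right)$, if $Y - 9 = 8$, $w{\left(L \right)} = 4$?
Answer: $-42$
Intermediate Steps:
$Y = 17$ ($Y = 9 + 8 = 17$)
$\left(Y + w{\left(-1 - -3 \right)}\right) \left(-2\right) = \left(17 + 4\right) \left(-2\right) = 21 \left(-2\right) = -42$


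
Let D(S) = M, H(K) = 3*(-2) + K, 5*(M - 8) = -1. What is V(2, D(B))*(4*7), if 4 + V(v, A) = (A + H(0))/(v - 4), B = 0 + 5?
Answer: -686/5 ≈ -137.20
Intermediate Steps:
B = 5
M = 39/5 (M = 8 + (⅕)*(-1) = 8 - ⅕ = 39/5 ≈ 7.8000)
H(K) = -6 + K
D(S) = 39/5
V(v, A) = -4 + (-6 + A)/(-4 + v) (V(v, A) = -4 + (A + (-6 + 0))/(v - 4) = -4 + (A - 6)/(-4 + v) = -4 + (-6 + A)/(-4 + v))
V(2, D(B))*(4*7) = ((10 + 39/5 - 4*2)/(-4 + 2))*(4*7) = ((10 + 39/5 - 8)/(-2))*28 = -½*49/5*28 = -49/10*28 = -686/5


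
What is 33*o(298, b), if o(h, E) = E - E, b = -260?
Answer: 0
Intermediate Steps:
o(h, E) = 0
33*o(298, b) = 33*0 = 0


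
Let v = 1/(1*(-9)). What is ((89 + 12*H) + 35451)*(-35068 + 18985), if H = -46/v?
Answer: -651490164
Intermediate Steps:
v = -⅑ (v = 1/(-9) = -⅑ ≈ -0.11111)
H = 414 (H = -46/(-⅑) = -46*(-9) = 414)
((89 + 12*H) + 35451)*(-35068 + 18985) = ((89 + 12*414) + 35451)*(-35068 + 18985) = ((89 + 4968) + 35451)*(-16083) = (5057 + 35451)*(-16083) = 40508*(-16083) = -651490164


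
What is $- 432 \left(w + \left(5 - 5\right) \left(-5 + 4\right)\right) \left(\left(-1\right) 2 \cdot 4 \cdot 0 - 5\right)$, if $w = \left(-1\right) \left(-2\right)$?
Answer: $4320$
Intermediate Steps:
$w = 2$
$- 432 \left(w + \left(5 - 5\right) \left(-5 + 4\right)\right) \left(\left(-1\right) 2 \cdot 4 \cdot 0 - 5\right) = - 432 \left(2 + \left(5 - 5\right) \left(-5 + 4\right)\right) \left(\left(-1\right) 2 \cdot 4 \cdot 0 - 5\right) = - 432 \left(2 + 0 \left(-1\right)\right) \left(\left(-2\right) 4 \cdot 0 - 5\right) = - 432 \left(2 + 0\right) \left(\left(-8\right) 0 - 5\right) = - 432 \cdot 2 \left(0 - 5\right) = - 432 \cdot 2 \left(-5\right) = \left(-432\right) \left(-10\right) = 4320$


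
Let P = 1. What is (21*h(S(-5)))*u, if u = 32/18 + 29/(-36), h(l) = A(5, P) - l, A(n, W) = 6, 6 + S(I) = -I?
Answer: 1715/12 ≈ 142.92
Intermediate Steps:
S(I) = -6 - I
h(l) = 6 - l
u = 35/36 (u = 32*(1/18) + 29*(-1/36) = 16/9 - 29/36 = 35/36 ≈ 0.97222)
(21*h(S(-5)))*u = (21*(6 - (-6 - 1*(-5))))*(35/36) = (21*(6 - (-6 + 5)))*(35/36) = (21*(6 - 1*(-1)))*(35/36) = (21*(6 + 1))*(35/36) = (21*7)*(35/36) = 147*(35/36) = 1715/12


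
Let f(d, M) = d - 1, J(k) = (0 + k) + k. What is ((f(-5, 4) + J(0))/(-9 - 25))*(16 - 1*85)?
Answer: -207/17 ≈ -12.176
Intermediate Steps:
J(k) = 2*k (J(k) = k + k = 2*k)
f(d, M) = -1 + d
((f(-5, 4) + J(0))/(-9 - 25))*(16 - 1*85) = (((-1 - 5) + 2*0)/(-9 - 25))*(16 - 1*85) = ((-6 + 0)/(-34))*(16 - 85) = -6*(-1/34)*(-69) = (3/17)*(-69) = -207/17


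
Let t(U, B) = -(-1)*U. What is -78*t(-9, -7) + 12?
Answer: 714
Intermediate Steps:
t(U, B) = U
-78*t(-9, -7) + 12 = -78*(-9) + 12 = 702 + 12 = 714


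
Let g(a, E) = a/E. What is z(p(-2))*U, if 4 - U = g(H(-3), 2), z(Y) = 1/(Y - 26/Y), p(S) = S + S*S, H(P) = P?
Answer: -½ ≈ -0.50000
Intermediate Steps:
p(S) = S + S²
U = 11/2 (U = 4 - (-3)/2 = 4 - 1*(-3/2) = 4 + 3/2 = 11/2 ≈ 5.5000)
z(p(-2))*U = ((-2*(1 - 2))/(-26 + (-2*(1 - 2))²))*(11/2) = ((-2*(-1))/(-26 + (-2*(-1))²))*(11/2) = (2/(-26 + 2²))*(11/2) = (2/(-26 + 4))*(11/2) = (2/(-22))*(11/2) = (2*(-1/22))*(11/2) = -1/11*11/2 = -½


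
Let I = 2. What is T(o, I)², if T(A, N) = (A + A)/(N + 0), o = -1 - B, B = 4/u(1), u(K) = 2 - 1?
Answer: 25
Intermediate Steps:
u(K) = 1
B = 4 (B = 4/1 = 4*1 = 4)
o = -5 (o = -1 - 1*4 = -1 - 4 = -5)
T(A, N) = 2*A/N (T(A, N) = (2*A)/N = 2*A/N)
T(o, I)² = (2*(-5)/2)² = (2*(-5)*(½))² = (-5)² = 25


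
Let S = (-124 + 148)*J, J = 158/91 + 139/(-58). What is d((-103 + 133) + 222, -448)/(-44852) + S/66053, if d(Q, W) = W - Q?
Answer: 30035999065/1954581390671 ≈ 0.015367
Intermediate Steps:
J = -3485/5278 (J = 158*(1/91) + 139*(-1/58) = 158/91 - 139/58 = -3485/5278 ≈ -0.66029)
S = -41820/2639 (S = (-124 + 148)*(-3485/5278) = 24*(-3485/5278) = -41820/2639 ≈ -15.847)
d((-103 + 133) + 222, -448)/(-44852) + S/66053 = (-448 - ((-103 + 133) + 222))/(-44852) - 41820/2639/66053 = (-448 - (30 + 222))*(-1/44852) - 41820/2639*1/66053 = (-448 - 1*252)*(-1/44852) - 41820/174313867 = (-448 - 252)*(-1/44852) - 41820/174313867 = -700*(-1/44852) - 41820/174313867 = 175/11213 - 41820/174313867 = 30035999065/1954581390671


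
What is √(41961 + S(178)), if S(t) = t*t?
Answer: √73645 ≈ 271.38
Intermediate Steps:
S(t) = t²
√(41961 + S(178)) = √(41961 + 178²) = √(41961 + 31684) = √73645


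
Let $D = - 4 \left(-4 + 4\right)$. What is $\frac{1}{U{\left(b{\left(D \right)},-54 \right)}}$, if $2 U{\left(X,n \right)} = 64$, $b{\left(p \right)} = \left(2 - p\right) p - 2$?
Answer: $\frac{1}{32} \approx 0.03125$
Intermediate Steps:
$D = 0$ ($D = \left(-4\right) 0 = 0$)
$b{\left(p \right)} = -2 + p \left(2 - p\right)$ ($b{\left(p \right)} = p \left(2 - p\right) - 2 = -2 + p \left(2 - p\right)$)
$U{\left(X,n \right)} = 32$ ($U{\left(X,n \right)} = \frac{1}{2} \cdot 64 = 32$)
$\frac{1}{U{\left(b{\left(D \right)},-54 \right)}} = \frac{1}{32}$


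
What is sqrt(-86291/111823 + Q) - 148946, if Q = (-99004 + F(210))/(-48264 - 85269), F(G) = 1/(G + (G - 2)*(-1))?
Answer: -148946 + I*sqrt(2998541759905697390)/9954707106 ≈ -1.4895e+5 + 0.17395*I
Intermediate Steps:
F(G) = 1/2 (F(G) = 1/(G + (-2 + G)*(-1)) = 1/(G + (2 - G)) = 1/2)
Q = 198007/267066 (Q = (-99004 + 1/2)/(-48264 - 85269) = -198007/2/(-133533) = -198007/2*(-1/133533) = 198007/267066 ≈ 0.74142)
sqrt(-86291/111823 + Q) - 148946 = sqrt(-86291/111823 + 198007/267066) - 148946 = sqrt(-903655445/29864121318) - 148946 = I*sqrt(2998541759905697390)/9954707106 - 148946 = -148946 + I*sqrt(2998541759905697390)/9954707106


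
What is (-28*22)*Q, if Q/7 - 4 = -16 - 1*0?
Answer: 51744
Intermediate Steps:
Q = -84 (Q = 28 + 7*(-16 - 1*0) = 28 + 7*(-16 + 0) = 28 + 7*(-16) = 28 - 112 = -84)
(-28*22)*Q = -28*22*(-84) = -616*(-84) = 51744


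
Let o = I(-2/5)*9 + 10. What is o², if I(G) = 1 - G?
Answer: 12769/25 ≈ 510.76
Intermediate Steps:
o = 113/5 (o = (1 - (-2)/5)*9 + 10 = (1 - 1*(-⅖))*9 + 10 = (1 + ⅖)*9 + 10 = (7/5)*9 + 10 = 63/5 + 10 = 113/5 ≈ 22.600)
o² = (113/5)² = 12769/25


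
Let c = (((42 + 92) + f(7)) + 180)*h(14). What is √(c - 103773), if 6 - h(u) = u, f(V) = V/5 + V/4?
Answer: I*√2657755/5 ≈ 326.05*I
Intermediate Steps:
f(V) = 9*V/20 (f(V) = V*(⅕) + V*(¼) = V/5 + V/4 = 9*V/20)
h(u) = 6 - u
c = -12686/5 (c = (((42 + 92) + (9/20)*7) + 180)*(6 - 1*14) = ((134 + 63/20) + 180)*(6 - 14) = (2743/20 + 180)*(-8) = (6343/20)*(-8) = -12686/5 ≈ -2537.2)
√(c - 103773) = √(-12686/5 - 103773) = √(-531551/5) = I*√2657755/5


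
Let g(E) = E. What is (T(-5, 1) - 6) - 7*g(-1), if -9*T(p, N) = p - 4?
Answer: 2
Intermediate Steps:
T(p, N) = 4/9 - p/9 (T(p, N) = -(p - 4)/9 = -(-4 + p)/9 = 4/9 - p/9)
(T(-5, 1) - 6) - 7*g(-1) = ((4/9 - ⅑*(-5)) - 6) - 7*(-1) = ((4/9 + 5/9) - 6) + 7 = (1 - 6) + 7 = -5 + 7 = 2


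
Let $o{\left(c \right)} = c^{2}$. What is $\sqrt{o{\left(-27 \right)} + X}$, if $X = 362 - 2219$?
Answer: $2 i \sqrt{282} \approx 33.586 i$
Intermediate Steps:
$X = -1857$
$\sqrt{o{\left(-27 \right)} + X} = \sqrt{\left(-27\right)^{2} - 1857} = \sqrt{729 - 1857} = \sqrt{-1128} = 2 i \sqrt{282}$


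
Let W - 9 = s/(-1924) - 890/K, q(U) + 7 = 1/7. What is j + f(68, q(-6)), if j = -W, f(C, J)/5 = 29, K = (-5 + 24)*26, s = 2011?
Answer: 5075685/36556 ≈ 138.85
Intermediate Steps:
q(U) = -48/7 (q(U) = -7 + 1/7 = -7 + ⅐ = -48/7)
K = 494 (K = 19*26 = 494)
W = 224935/36556 (W = 9 + (2011/(-1924) - 890/494) = 9 + (2011*(-1/1924) - 890*1/494) = 9 + (-2011/1924 - 445/247) = 9 - 104069/36556 = 224935/36556 ≈ 6.1532)
f(C, J) = 145 (f(C, J) = 5*29 = 145)
j = -224935/36556 (j = -1*224935/36556 = -224935/36556 ≈ -6.1532)
j + f(68, q(-6)) = -224935/36556 + 145 = 5075685/36556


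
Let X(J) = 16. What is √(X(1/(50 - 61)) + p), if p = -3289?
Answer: I*√3273 ≈ 57.21*I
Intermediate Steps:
√(X(1/(50 - 61)) + p) = √(16 - 3289) = √(-3273) = I*√3273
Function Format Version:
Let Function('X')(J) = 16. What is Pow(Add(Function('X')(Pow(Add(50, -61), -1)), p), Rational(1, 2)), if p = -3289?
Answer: Mul(I, Pow(3273, Rational(1, 2))) ≈ Mul(57.210, I)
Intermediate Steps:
Pow(Add(Function('X')(Pow(Add(50, -61), -1)), p), Rational(1, 2)) = Pow(Add(16, -3289), Rational(1, 2)) = Pow(-3273, Rational(1, 2)) = Mul(I, Pow(3273, Rational(1, 2)))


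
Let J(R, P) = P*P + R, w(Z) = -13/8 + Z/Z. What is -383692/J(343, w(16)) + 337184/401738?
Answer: -4928891867888/4414498013 ≈ -1116.5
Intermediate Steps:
w(Z) = -5/8 (w(Z) = -13*⅛ + 1 = -13/8 + 1 = -5/8)
J(R, P) = R + P² (J(R, P) = P² + R = R + P²)
-383692/J(343, w(16)) + 337184/401738 = -383692/(343 + (-5/8)²) + 337184/401738 = -383692/(343 + 25/64) + 337184*(1/401738) = -383692/21977/64 + 168592/200869 = -383692*64/21977 + 168592/200869 = -24556288/21977 + 168592/200869 = -4928891867888/4414498013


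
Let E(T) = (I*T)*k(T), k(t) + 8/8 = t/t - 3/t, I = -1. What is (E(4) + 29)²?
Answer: 1024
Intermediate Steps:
k(t) = -3/t (k(t) = -1 + (t/t - 3/t) = -1 + (1 - 3/t) = -3/t)
E(T) = 3 (E(T) = (-T)*(-3/T) = 3)
(E(4) + 29)² = (3 + 29)² = 32² = 1024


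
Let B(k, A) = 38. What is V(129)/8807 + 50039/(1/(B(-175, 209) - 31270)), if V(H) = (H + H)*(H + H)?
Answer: -13763738482172/8807 ≈ -1.5628e+9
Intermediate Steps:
V(H) = 4*H² (V(H) = (2*H)*(2*H) = 4*H²)
V(129)/8807 + 50039/(1/(B(-175, 209) - 31270)) = (4*129²)/8807 + 50039/(1/(38 - 31270)) = (4*16641)*(1/8807) + 50039/(1/(-31232)) = 66564*(1/8807) + 50039/(-1/31232) = 66564/8807 + 50039*(-31232) = 66564/8807 - 1562818048 = -13763738482172/8807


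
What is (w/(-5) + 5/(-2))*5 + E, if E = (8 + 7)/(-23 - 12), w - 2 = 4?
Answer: -265/14 ≈ -18.929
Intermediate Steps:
w = 6 (w = 2 + 4 = 6)
E = -3/7 (E = 15/(-35) = 15*(-1/35) = -3/7 ≈ -0.42857)
(w/(-5) + 5/(-2))*5 + E = (6/(-5) + 5/(-2))*5 - 3/7 = (6*(-⅕) + 5*(-½))*5 - 3/7 = (-6/5 - 5/2)*5 - 3/7 = -37/10*5 - 3/7 = -37/2 - 3/7 = -265/14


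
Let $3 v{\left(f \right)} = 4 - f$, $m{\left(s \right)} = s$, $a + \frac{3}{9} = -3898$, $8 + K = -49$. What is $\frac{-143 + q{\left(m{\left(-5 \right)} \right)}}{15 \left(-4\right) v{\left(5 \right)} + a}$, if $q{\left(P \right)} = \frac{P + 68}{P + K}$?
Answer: $\frac{26787}{721370} \approx 0.037134$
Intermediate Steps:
$K = -57$ ($K = -8 - 49 = -57$)
$a = - \frac{11695}{3}$ ($a = - \frac{1}{3} - 3898 = - \frac{11695}{3} \approx -3898.3$)
$v{\left(f \right)} = \frac{4}{3} - \frac{f}{3}$ ($v{\left(f \right)} = \frac{4 - f}{3} = \frac{4}{3} - \frac{f}{3}$)
$q{\left(P \right)} = \frac{68 + P}{-57 + P}$ ($q{\left(P \right)} = \frac{P + 68}{P - 57} = \frac{68 + P}{-57 + P}$)
$\frac{-143 + q{\left(m{\left(-5 \right)} \right)}}{15 \left(-4\right) v{\left(5 \right)} + a} = \frac{-143 + \frac{68 - 5}{-57 - 5}}{15 \left(-4\right) \left(\frac{4}{3} - \frac{5}{3}\right) - \frac{11695}{3}} = \frac{-143 + \frac{1}{-62} \cdot 63}{- 60 \left(\frac{4}{3} - \frac{5}{3}\right) - \frac{11695}{3}} = \frac{-143 - \frac{63}{62}}{\left(-60\right) \left(- \frac{1}{3}\right) - \frac{11695}{3}} = \frac{-143 - \frac{63}{62}}{20 - \frac{11695}{3}} = - \frac{8929}{62 \left(- \frac{11635}{3}\right)} = \left(- \frac{8929}{62}\right) \left(- \frac{3}{11635}\right) = \frac{26787}{721370}$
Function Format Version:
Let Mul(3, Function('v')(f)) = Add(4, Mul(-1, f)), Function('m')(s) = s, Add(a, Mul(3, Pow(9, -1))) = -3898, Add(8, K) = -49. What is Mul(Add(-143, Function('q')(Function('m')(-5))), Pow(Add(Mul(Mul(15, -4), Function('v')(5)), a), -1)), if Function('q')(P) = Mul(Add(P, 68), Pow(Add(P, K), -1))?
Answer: Rational(26787, 721370) ≈ 0.037134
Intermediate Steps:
K = -57 (K = Add(-8, -49) = -57)
a = Rational(-11695, 3) (a = Add(Rational(-1, 3), -3898) = Rational(-11695, 3) ≈ -3898.3)
Function('v')(f) = Add(Rational(4, 3), Mul(Rational(-1, 3), f)) (Function('v')(f) = Mul(Rational(1, 3), Add(4, Mul(-1, f))) = Add(Rational(4, 3), Mul(Rational(-1, 3), f)))
Function('q')(P) = Mul(Pow(Add(-57, P), -1), Add(68, P)) (Function('q')(P) = Mul(Add(P, 68), Pow(Add(P, -57), -1)) = Mul(Add(68, P), Pow(Add(-57, P), -1)) = Mul(Pow(Add(-57, P), -1), Add(68, P)))
Mul(Add(-143, Function('q')(Function('m')(-5))), Pow(Add(Mul(Mul(15, -4), Function('v')(5)), a), -1)) = Mul(Add(-143, Mul(Pow(Add(-57, -5), -1), Add(68, -5))), Pow(Add(Mul(Mul(15, -4), Add(Rational(4, 3), Mul(Rational(-1, 3), 5))), Rational(-11695, 3)), -1)) = Mul(Add(-143, Mul(Pow(-62, -1), 63)), Pow(Add(Mul(-60, Add(Rational(4, 3), Rational(-5, 3))), Rational(-11695, 3)), -1)) = Mul(Add(-143, Mul(Rational(-1, 62), 63)), Pow(Add(Mul(-60, Rational(-1, 3)), Rational(-11695, 3)), -1)) = Mul(Add(-143, Rational(-63, 62)), Pow(Add(20, Rational(-11695, 3)), -1)) = Mul(Rational(-8929, 62), Pow(Rational(-11635, 3), -1)) = Mul(Rational(-8929, 62), Rational(-3, 11635)) = Rational(26787, 721370)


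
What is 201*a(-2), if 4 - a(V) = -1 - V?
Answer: 603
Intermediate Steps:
a(V) = 5 + V (a(V) = 4 - (-1 - V) = 4 + (1 + V) = 5 + V)
201*a(-2) = 201*(5 - 2) = 201*3 = 603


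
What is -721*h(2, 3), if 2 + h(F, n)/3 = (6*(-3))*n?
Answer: 121128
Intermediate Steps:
h(F, n) = -6 - 54*n (h(F, n) = -6 + 3*((6*(-3))*n) = -6 + 3*(-18*n) = -6 - 54*n)
-721*h(2, 3) = -721*(-6 - 54*3) = -721*(-6 - 162) = -721*(-168) = 121128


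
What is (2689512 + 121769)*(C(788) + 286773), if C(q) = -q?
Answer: 803984196785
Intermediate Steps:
(2689512 + 121769)*(C(788) + 286773) = (2689512 + 121769)*(-1*788 + 286773) = 2811281*(-788 + 286773) = 2811281*285985 = 803984196785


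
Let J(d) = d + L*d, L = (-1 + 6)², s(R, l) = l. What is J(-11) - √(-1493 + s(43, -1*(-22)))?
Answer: -286 - I*√1471 ≈ -286.0 - 38.354*I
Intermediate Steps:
L = 25 (L = 5² = 25)
J(d) = 26*d (J(d) = d + 25*d = 26*d)
J(-11) - √(-1493 + s(43, -1*(-22))) = 26*(-11) - √(-1493 - 1*(-22)) = -286 - √(-1493 + 22) = -286 - √(-1471) = -286 - I*√1471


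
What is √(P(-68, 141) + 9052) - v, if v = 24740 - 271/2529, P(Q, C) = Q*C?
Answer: -62567189/2529 + 2*I*√134 ≈ -24740.0 + 23.152*I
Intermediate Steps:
P(Q, C) = C*Q
v = 62567189/2529 (v = 24740 - 271/2529 = 62567189/2529 ≈ 24740.)
√(P(-68, 141) + 9052) - v = √(141*(-68) + 9052) - 1*62567189/2529 = √(-9588 + 9052) - 62567189/2529 = √(-536) - 62567189/2529 = 2*I*√134 - 62567189/2529 = -62567189/2529 + 2*I*√134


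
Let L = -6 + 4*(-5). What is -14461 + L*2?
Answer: -14513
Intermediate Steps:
L = -26 (L = -6 - 20 = -26)
-14461 + L*2 = -14461 - 26*2 = -14461 - 52 = -14513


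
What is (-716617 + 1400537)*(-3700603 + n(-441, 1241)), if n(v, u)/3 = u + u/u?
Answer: -2528368117840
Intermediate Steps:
n(v, u) = 3 + 3*u (n(v, u) = 3*(u + u/u) = 3*(u + 1) = 3*(1 + u) = 3 + 3*u)
(-716617 + 1400537)*(-3700603 + n(-441, 1241)) = (-716617 + 1400537)*(-3700603 + (3 + 3*1241)) = 683920*(-3700603 + (3 + 3723)) = 683920*(-3700603 + 3726) = 683920*(-3696877) = -2528368117840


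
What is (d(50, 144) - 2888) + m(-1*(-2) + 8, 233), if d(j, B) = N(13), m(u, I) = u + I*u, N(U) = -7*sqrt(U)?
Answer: -548 - 7*sqrt(13) ≈ -573.24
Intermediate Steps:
d(j, B) = -7*sqrt(13)
(d(50, 144) - 2888) + m(-1*(-2) + 8, 233) = (-7*sqrt(13) - 2888) + (-1*(-2) + 8)*(1 + 233) = (-2888 - 7*sqrt(13)) + (2 + 8)*234 = (-2888 - 7*sqrt(13)) + 10*234 = (-2888 - 7*sqrt(13)) + 2340 = -548 - 7*sqrt(13)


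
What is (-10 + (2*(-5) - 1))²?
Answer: 441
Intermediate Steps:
(-10 + (2*(-5) - 1))² = (-10 + (-10 - 1))² = (-10 - 11)² = (-21)² = 441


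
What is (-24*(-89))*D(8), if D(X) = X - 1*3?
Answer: 10680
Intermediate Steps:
D(X) = -3 + X (D(X) = X - 3 = -3 + X)
(-24*(-89))*D(8) = (-24*(-89))*(-3 + 8) = 2136*5 = 10680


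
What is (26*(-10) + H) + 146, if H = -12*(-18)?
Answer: 102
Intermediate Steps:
H = 216
(26*(-10) + H) + 146 = (26*(-10) + 216) + 146 = (-260 + 216) + 146 = -44 + 146 = 102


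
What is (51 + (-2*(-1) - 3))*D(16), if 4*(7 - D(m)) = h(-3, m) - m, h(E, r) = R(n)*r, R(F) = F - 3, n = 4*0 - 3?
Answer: 1750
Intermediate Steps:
n = -3 (n = 0 - 3 = -3)
R(F) = -3 + F
h(E, r) = -6*r (h(E, r) = (-3 - 3)*r = -6*r)
D(m) = 7 + 7*m/4 (D(m) = 7 - (-6*m - m)/4 = 7 - (-7)*m/4 = 7 + 7*m/4)
(51 + (-2*(-1) - 3))*D(16) = (51 + (-2*(-1) - 3))*(7 + (7/4)*16) = (51 + (2 - 3))*(7 + 28) = (51 - 1)*35 = 50*35 = 1750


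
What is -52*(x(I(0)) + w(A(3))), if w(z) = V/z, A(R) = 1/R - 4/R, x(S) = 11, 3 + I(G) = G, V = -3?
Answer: -728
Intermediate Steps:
I(G) = -3 + G
A(R) = -3/R (A(R) = 1/R - 4/R = -3/R)
w(z) = -3/z
-52*(x(I(0)) + w(A(3))) = -52*(11 - 3*(-1/1)) = -52*(11 - 3/((-3*⅓))) = -52*(11 - 3/(-1)) = -52*(11 - 3*(-1)) = -52*(11 + 3) = -52*14 = -728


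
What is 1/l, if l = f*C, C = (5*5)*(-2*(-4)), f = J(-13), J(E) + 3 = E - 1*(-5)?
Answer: -1/2200 ≈ -0.00045455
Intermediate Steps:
J(E) = 2 + E (J(E) = -3 + (E - 1*(-5)) = -3 + (E + 5) = -3 + (5 + E) = 2 + E)
f = -11 (f = 2 - 13 = -11)
C = 200 (C = 25*8 = 200)
l = -2200 (l = -11*200 = -2200)
1/l = 1/(-2200) = -1/2200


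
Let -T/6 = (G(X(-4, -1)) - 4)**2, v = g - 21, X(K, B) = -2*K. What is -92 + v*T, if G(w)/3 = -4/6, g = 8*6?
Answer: -5924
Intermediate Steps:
g = 48
v = 27 (v = 48 - 21 = 27)
G(w) = -2 (G(w) = 3*(-4/6) = 3*(-4*1/6) = 3*(-2/3) = -2)
T = -216 (T = -6*(-2 - 4)**2 = -6*(-6)**2 = -6*36 = -216)
-92 + v*T = -92 + 27*(-216) = -92 - 5832 = -5924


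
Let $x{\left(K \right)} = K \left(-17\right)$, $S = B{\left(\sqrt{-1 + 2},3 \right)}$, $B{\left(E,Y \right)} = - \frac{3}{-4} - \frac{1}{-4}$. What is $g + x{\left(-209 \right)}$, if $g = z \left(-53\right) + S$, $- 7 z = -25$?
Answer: $\frac{23553}{7} \approx 3364.7$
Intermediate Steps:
$z = \frac{25}{7}$ ($z = \left(- \frac{1}{7}\right) \left(-25\right) = \frac{25}{7} \approx 3.5714$)
$B{\left(E,Y \right)} = 1$ ($B{\left(E,Y \right)} = \left(-3\right) \left(- \frac{1}{4}\right) - - \frac{1}{4} = \frac{3}{4} + \frac{1}{4} = 1$)
$S = 1$
$x{\left(K \right)} = - 17 K$
$g = - \frac{1318}{7}$ ($g = \frac{25}{7} \left(-53\right) + 1 = - \frac{1325}{7} + 1 = - \frac{1318}{7} \approx -188.29$)
$g + x{\left(-209 \right)} = - \frac{1318}{7} - -3553 = - \frac{1318}{7} + 3553 = \frac{23553}{7}$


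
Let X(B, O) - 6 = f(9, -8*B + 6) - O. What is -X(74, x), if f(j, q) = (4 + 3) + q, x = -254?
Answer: 319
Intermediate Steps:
f(j, q) = 7 + q
X(B, O) = 19 - O - 8*B (X(B, O) = 6 + ((7 + (-8*B + 6)) - O) = 6 + ((7 + (6 - 8*B)) - O) = 6 + ((13 - 8*B) - O) = 6 + (13 - O - 8*B) = 19 - O - 8*B)
-X(74, x) = -(19 - 1*(-254) - 8*74) = -(19 + 254 - 592) = -1*(-319) = 319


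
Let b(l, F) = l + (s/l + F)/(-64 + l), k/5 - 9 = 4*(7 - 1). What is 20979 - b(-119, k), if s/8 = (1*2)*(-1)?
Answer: 459470797/21777 ≈ 21099.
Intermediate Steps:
k = 165 (k = 45 + 5*(4*(7 - 1)) = 45 + 5*(4*6) = 45 + 5*24 = 45 + 120 = 165)
s = -16 (s = 8*((1*2)*(-1)) = 8*(2*(-1)) = 8*(-2) = -16)
b(l, F) = l + (F - 16/l)/(-64 + l) (b(l, F) = l + (-16/l + F)/(-64 + l) = l + (F - 16/l)/(-64 + l))
20979 - b(-119, k) = 20979 - (-16 + (-119)³ - 64*(-119)² + 165*(-119))/((-119)*(-64 - 119)) = 20979 - (-1)*(-16 - 1685159 - 64*14161 - 19635)/(119*(-183)) = 20979 - (-1)*(-1)*(-16 - 1685159 - 906304 - 19635)/(119*183) = 20979 - (-1)*(-1)*(-2611114)/(119*183) = 20979 - 1*(-2611114/21777) = 20979 + 2611114/21777 = 459470797/21777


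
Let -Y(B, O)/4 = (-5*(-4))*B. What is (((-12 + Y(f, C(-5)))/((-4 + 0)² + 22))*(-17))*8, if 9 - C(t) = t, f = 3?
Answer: 17136/19 ≈ 901.89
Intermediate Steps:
C(t) = 9 - t
Y(B, O) = -80*B (Y(B, O) = -4*(-5*(-4))*B = -80*B)
(((-12 + Y(f, C(-5)))/((-4 + 0)² + 22))*(-17))*8 = (((-12 - 80*3)/((-4 + 0)² + 22))*(-17))*8 = (((-12 - 240)/((-4)² + 22))*(-17))*8 = (-252/(16 + 22)*(-17))*8 = (-252/38*(-17))*8 = (-252*1/38*(-17))*8 = -126/19*(-17)*8 = (2142/19)*8 = 17136/19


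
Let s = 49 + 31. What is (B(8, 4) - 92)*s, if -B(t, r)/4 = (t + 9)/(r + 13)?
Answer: -7680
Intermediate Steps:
s = 80
B(t, r) = -4*(9 + t)/(13 + r) (B(t, r) = -4*(t + 9)/(r + 13) = -4*(9 + t)/(13 + r))
(B(8, 4) - 92)*s = (4*(-9 - 1*8)/(13 + 4) - 92)*80 = (4*(-9 - 8)/17 - 92)*80 = (4*(1/17)*(-17) - 92)*80 = (-4 - 92)*80 = -96*80 = -7680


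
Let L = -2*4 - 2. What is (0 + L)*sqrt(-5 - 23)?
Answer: -20*I*sqrt(7) ≈ -52.915*I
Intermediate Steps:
L = -10 (L = -8 - 2 = -10)
(0 + L)*sqrt(-5 - 23) = (0 - 10)*sqrt(-5 - 23) = -20*I*sqrt(7)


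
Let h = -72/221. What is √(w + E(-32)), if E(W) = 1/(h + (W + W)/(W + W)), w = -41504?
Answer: 5*I*√36855895/149 ≈ 203.72*I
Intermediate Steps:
h = -72/221 (h = -72*1/221 = -72/221 ≈ -0.32579)
E(W) = 221/149 (E(W) = 1/(-72/221 + (W + W)/(W + W)) = 1/(-72/221 + (2*W)/((2*W))) = 1/(-72/221 + (2*W)*(1/(2*W))) = 1/(-72/221 + 1) = 1/(149/221) = 221/149)
√(w + E(-32)) = √(-41504 + 221/149) = √(-6183875/149) = 5*I*√36855895/149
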